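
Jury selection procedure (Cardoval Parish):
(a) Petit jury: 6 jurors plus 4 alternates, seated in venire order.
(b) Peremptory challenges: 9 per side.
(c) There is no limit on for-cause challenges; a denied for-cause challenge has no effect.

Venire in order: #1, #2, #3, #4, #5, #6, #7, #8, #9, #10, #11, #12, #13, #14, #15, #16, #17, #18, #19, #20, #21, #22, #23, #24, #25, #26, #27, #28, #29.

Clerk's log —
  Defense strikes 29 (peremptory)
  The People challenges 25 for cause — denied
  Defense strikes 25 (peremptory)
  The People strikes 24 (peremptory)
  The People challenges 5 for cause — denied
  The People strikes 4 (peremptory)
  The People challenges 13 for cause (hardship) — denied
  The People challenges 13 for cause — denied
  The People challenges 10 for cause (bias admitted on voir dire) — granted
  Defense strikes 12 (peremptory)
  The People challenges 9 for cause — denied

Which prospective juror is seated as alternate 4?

13

Removed: #4, #10, #12, #24, #25, #29. (#5, #9, #13 stay — for-cause denied.)
Seating in order: seats 1–6 → #1, #2, #3, #5, #6, #7; alternates → #8, #9, #11, #13.
So alternate 4 is #13.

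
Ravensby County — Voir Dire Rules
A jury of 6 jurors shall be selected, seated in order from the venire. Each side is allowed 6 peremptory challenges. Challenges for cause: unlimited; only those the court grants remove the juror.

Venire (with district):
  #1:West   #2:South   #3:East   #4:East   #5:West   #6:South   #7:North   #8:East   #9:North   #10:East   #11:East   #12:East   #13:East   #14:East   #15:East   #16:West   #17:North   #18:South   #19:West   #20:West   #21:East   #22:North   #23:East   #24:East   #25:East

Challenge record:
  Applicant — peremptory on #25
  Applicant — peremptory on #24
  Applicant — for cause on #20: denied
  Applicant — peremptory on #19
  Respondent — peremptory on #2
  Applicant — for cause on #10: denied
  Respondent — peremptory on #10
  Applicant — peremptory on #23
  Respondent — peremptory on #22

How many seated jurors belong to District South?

1

Removed: #2, #10, #19, #22, #23, #24, #25.
Seated jurors 1–6: #1, #3, #4, #5, #6, #7.
Of those, in District South: #6 → 1.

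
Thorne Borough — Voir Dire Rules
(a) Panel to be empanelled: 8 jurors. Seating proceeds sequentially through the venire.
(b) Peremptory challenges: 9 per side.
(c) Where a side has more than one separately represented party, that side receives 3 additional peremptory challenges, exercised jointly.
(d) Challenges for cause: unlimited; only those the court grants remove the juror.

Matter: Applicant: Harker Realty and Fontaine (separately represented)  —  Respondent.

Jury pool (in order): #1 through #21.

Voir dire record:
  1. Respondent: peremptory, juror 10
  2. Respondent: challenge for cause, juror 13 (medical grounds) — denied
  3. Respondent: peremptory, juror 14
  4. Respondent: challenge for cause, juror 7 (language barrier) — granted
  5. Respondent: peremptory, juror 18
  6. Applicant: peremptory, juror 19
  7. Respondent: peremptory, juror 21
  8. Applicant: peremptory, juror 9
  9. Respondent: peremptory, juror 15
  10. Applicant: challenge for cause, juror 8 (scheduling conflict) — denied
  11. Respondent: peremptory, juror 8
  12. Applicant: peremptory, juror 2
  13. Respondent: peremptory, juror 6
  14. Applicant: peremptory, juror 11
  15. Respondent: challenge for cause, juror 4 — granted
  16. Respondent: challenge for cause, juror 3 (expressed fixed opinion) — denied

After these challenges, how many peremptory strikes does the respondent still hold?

2

Respondent allotment: 9.
Respondent peremptories used: #10, #14, #18, #21, #15, #8, #6 — 7 (for-cause on #13, #7, #4, #3 don't count).
Remaining: 9 − 7 = 2.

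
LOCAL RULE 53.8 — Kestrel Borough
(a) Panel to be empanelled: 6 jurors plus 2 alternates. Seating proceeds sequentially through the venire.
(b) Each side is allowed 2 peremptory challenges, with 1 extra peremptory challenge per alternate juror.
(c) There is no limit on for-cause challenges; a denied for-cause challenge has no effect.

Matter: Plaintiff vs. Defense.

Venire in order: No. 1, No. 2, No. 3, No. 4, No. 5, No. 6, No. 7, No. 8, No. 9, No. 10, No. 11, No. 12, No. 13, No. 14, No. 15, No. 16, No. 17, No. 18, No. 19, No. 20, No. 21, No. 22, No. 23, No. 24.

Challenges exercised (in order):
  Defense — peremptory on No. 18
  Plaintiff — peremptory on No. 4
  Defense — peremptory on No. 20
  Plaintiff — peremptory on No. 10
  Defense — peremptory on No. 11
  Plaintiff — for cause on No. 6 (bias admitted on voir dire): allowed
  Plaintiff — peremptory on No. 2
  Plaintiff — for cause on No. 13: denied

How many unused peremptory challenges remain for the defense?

Defense allotment: 2 base + 1 × 2 alternates = 4.
Defense peremptories used: #18, #20, #11 — 3.
Remaining: 4 − 3 = 1.

1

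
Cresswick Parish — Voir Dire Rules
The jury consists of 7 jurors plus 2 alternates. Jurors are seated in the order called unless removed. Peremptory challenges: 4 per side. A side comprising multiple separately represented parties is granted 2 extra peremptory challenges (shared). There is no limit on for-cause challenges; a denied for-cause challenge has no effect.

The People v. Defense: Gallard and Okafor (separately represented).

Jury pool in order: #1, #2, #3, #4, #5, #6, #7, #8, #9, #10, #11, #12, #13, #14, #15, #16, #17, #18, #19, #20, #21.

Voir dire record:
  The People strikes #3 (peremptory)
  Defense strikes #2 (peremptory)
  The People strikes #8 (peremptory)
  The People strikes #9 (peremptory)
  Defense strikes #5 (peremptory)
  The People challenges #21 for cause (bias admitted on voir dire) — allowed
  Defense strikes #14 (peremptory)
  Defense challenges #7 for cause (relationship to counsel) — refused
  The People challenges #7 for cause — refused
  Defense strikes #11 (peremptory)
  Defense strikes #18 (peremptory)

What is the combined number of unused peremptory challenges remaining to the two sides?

2

The People allotment: 4. Defense allotment: 4 base + 2 multi-party = 6.
The People peremptories used: #3, #8, #9 — 3 (for-cause on #21, #7 don't count).
Defense peremptories used: #2, #5, #14, #11, #18 — 5 (the for-cause on #7 doesn't count).
Remaining: (4 − 3) + (6 − 5) = 2.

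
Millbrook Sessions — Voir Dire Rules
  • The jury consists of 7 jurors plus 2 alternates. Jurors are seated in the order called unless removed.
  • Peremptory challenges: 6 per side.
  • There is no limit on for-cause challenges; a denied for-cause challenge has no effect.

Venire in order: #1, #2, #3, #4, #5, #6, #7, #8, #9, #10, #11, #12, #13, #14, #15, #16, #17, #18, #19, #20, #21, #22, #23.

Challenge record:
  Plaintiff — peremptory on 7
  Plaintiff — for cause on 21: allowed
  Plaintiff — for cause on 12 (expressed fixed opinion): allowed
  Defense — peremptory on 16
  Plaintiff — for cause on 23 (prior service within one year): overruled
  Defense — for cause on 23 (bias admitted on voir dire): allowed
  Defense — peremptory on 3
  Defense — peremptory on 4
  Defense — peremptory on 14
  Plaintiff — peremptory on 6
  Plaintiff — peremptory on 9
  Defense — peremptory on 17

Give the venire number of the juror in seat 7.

Removed: #3, #4, #6, #7, #9, #12, #14, #16, #17, #21, #23.
Seating in order: seats 1–7 → #1, #2, #5, #8, #10, #11, #13; alternates → #15, #18.
So seat 7 is #13.

13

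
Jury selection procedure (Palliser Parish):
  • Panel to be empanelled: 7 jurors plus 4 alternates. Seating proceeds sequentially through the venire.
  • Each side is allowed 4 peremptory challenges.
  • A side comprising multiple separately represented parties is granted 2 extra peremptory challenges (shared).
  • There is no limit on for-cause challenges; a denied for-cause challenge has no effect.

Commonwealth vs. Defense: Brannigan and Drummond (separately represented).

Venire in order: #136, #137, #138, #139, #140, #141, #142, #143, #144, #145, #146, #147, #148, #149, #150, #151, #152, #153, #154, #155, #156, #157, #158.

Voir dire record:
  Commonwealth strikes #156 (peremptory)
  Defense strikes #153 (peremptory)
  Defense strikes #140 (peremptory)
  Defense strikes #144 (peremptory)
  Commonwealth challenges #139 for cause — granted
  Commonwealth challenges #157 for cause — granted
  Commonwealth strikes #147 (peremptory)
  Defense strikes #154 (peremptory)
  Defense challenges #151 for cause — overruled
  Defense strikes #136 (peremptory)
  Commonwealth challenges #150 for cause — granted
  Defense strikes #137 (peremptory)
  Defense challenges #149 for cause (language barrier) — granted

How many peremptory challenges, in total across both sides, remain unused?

2

Commonwealth allotment: 4. Defense allotment: 4 base + 2 multi-party = 6.
Commonwealth peremptories used: #156, #147 — 2 (for-cause on #139, #157, #150 don't count).
Defense peremptories used: #153, #140, #144, #154, #136, #137 — 6 (for-cause on #151, #149 don't count).
Remaining: (4 − 2) + (6 − 6) = 2.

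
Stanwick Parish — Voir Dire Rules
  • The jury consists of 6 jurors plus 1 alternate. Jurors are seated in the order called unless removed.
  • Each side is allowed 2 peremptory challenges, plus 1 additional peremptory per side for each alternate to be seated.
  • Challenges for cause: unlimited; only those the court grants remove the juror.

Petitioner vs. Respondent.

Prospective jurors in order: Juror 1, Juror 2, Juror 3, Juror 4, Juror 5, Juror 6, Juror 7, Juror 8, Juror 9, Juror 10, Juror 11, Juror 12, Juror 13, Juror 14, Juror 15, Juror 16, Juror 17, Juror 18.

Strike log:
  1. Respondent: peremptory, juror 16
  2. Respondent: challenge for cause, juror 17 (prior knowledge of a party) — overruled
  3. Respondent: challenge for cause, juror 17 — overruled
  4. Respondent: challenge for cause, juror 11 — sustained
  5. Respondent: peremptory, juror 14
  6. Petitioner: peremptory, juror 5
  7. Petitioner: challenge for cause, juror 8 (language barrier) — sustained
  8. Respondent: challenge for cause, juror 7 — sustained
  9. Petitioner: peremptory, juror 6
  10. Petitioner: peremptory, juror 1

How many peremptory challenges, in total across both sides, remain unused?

Petitioner allotment: 2 base + 1 × 1 alternate = 3. Respondent allotment: 2 base + 1 × 1 alternate = 3.
Petitioner peremptories used: #5, #6, #1 — 3 (the for-cause on #8 doesn't count).
Respondent peremptories used: #16, #14 — 2 (for-cause on #17, #17, #11, #7 don't count).
Remaining: (3 − 3) + (3 − 2) = 1.

1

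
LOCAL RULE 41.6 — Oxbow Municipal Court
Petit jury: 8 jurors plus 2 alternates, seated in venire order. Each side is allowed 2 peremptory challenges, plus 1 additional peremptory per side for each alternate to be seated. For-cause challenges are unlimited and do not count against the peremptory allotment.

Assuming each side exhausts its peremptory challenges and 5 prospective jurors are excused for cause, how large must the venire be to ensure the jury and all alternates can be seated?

Seats to fill: 8 + 2 alternates = 10.
Peremptories: 2 + 1×2 = 4 per side × 2 sides = 8.
For-cause removals: 5.
Minimum venire: 10 + 8 + 5 = 23.

23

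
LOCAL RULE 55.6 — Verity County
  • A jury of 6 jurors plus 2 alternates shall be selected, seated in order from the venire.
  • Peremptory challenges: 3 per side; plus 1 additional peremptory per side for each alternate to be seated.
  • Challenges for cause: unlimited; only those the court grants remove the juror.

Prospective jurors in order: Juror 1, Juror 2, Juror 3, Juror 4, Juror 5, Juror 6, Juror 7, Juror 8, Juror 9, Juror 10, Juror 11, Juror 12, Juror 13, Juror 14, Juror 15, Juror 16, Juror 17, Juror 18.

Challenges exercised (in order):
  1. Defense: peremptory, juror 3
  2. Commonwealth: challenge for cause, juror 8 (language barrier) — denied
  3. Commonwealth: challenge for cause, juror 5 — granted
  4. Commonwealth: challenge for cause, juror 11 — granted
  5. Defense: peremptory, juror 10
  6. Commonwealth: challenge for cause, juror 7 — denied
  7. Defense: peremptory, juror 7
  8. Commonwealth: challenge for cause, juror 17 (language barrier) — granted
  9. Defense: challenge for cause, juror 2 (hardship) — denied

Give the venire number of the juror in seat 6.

Removed: #3, #5, #7, #10, #11, #17. (#2, #8 stay — for-cause denied.)
Seating in order: seats 1–6 → #1, #2, #4, #6, #8, #9; alternates → #12, #13.
So seat 6 is #9.

9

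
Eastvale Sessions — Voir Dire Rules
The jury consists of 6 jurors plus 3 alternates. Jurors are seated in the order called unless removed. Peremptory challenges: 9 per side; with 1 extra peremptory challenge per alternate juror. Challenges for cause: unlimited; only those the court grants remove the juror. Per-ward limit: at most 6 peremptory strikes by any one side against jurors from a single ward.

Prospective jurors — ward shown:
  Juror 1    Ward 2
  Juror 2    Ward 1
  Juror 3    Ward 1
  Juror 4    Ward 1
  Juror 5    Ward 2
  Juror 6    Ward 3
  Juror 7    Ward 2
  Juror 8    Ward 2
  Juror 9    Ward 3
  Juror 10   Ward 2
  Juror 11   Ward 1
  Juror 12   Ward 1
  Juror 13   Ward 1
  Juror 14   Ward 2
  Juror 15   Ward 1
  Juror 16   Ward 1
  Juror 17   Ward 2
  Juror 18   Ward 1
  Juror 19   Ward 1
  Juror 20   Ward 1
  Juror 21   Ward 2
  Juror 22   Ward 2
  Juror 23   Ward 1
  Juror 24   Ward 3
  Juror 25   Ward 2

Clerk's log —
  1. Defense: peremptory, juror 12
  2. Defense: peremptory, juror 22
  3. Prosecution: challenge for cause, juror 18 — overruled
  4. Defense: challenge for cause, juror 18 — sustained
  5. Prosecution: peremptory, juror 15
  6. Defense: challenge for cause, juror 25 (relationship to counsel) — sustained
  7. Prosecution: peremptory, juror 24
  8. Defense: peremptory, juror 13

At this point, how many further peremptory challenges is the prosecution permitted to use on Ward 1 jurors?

5

Prosecution peremptories so far: #15, #24 — 2 of 12 used, 10 left overall.
Against Ward 1: #15 — 1 used; per-ward cap 6 leaves 5.
Binding limit: min(10, 5) = 5.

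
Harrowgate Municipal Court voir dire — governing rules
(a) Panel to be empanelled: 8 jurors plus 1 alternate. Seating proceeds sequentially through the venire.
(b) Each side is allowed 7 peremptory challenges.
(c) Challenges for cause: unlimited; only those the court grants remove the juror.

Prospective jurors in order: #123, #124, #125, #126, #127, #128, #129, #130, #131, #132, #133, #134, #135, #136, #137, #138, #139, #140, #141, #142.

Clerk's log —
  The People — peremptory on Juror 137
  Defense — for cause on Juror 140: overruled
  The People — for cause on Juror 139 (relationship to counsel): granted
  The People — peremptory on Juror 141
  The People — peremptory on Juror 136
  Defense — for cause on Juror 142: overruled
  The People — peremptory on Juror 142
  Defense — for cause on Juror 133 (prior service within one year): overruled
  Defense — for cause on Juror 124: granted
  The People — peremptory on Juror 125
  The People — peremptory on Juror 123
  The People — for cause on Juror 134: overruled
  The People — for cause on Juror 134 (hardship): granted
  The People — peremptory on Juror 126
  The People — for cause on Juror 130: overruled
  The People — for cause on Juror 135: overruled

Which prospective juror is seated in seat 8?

135

Removed: #123, #124, #125, #126, #134, #136, #137, #139, #141, #142. (#130, #133, #135, #140 stay — for-cause denied.)
Seating in order: seats 1–8 → #127, #128, #129, #130, #131, #132, #133, #135; alternates → #138.
So seat 8 is #135.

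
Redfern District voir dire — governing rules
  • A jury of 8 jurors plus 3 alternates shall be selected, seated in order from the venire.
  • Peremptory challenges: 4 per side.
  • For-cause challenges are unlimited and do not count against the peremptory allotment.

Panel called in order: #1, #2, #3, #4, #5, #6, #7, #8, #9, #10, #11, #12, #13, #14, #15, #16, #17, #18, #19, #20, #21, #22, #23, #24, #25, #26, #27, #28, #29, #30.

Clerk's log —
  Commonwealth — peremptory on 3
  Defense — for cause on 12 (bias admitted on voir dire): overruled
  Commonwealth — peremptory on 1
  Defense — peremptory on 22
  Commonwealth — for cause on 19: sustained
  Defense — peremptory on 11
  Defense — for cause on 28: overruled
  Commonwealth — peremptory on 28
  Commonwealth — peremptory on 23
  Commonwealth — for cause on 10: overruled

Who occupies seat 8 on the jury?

Removed: #1, #3, #11, #19, #22, #23, #28. (#10, #12 stay — for-cause denied.)
Seating in order: seats 1–8 → #2, #4, #5, #6, #7, #8, #9, #10; alternates → #12, #13, #14.
So seat 8 is #10.

10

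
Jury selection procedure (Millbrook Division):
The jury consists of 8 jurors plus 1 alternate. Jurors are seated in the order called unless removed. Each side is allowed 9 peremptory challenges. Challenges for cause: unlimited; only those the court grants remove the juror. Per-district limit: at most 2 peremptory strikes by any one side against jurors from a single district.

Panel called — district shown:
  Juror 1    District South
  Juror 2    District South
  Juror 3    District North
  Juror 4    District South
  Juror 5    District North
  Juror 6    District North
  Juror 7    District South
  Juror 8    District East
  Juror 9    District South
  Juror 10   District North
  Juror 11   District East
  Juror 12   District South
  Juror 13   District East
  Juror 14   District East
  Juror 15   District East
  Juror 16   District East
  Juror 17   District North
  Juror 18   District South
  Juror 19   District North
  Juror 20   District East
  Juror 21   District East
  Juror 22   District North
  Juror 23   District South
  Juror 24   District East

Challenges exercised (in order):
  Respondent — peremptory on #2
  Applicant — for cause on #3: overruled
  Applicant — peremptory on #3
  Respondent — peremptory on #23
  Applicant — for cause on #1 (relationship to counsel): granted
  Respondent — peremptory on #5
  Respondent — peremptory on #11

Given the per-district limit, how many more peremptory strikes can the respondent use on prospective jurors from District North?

1

Respondent peremptories so far: #2, #23, #5, #11 — 4 of 9 used, 5 left overall.
Against District North: #5 — 1 used; per-district cap 2 leaves 1.
Binding limit: min(5, 1) = 1.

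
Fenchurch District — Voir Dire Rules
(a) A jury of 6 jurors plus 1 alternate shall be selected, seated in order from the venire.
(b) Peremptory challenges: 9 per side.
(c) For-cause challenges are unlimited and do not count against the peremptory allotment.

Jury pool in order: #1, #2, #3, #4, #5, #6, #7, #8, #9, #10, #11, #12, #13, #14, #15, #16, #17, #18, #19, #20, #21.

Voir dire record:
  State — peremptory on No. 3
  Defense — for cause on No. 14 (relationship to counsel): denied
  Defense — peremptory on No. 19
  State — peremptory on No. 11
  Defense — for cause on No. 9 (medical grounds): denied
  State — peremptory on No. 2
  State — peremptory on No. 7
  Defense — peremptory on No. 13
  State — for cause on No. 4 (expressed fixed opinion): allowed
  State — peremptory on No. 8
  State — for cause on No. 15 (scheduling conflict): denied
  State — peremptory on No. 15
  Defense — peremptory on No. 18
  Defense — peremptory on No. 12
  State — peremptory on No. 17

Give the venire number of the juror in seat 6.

14

Removed: #2, #3, #4, #7, #8, #11, #12, #13, #15, #17, #18, #19. (#9, #14 stay — for-cause denied.)
Seating in order: seats 1–6 → #1, #5, #6, #9, #10, #14; alternates → #16.
So seat 6 is #14.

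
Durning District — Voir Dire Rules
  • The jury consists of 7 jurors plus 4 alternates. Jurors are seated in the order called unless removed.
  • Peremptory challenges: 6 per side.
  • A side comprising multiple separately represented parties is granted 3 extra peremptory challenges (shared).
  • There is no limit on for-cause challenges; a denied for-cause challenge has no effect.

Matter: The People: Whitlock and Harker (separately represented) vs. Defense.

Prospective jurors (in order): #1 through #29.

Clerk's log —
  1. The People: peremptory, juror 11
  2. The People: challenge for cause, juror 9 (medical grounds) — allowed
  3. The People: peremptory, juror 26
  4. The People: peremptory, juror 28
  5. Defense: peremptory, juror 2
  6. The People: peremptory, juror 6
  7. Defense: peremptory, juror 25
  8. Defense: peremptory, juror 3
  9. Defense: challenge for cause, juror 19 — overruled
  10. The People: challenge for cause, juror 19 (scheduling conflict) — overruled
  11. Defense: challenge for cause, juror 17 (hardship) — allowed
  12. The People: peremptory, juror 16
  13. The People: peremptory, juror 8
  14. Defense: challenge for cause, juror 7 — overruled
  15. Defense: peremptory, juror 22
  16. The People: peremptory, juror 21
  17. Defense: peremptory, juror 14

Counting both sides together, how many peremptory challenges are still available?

3

The People allotment: 6 base + 3 multi-party = 9. Defense allotment: 6.
The People peremptories used: #11, #26, #28, #6, #16, #8, #21 — 7 (for-cause on #9, #19 don't count).
Defense peremptories used: #2, #25, #3, #22, #14 — 5 (for-cause on #19, #17, #7 don't count).
Remaining: (9 − 7) + (6 − 5) = 3.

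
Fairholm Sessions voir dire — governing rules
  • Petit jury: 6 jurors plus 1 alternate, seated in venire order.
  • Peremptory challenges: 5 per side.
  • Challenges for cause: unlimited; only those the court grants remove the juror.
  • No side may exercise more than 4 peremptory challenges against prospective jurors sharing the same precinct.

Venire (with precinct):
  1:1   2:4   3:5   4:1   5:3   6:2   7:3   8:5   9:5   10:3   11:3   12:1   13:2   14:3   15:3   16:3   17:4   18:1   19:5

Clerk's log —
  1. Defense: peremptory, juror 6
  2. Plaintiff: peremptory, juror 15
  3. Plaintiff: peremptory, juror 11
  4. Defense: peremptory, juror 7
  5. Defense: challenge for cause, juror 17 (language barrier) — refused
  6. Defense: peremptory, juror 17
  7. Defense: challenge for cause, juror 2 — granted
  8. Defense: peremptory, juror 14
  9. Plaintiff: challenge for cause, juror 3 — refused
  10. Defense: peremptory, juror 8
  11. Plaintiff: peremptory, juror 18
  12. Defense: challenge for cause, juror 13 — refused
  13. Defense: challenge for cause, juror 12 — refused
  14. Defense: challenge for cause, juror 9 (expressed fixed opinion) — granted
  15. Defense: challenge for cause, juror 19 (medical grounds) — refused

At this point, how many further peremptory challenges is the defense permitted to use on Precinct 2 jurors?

Defense peremptories so far: #6, #7, #17, #14, #8 — 5 of 5 used, 0 left overall.
Against Precinct 2: #6 — 1 used; per-precinct cap 4 leaves 3.
Binding limit: min(0, 3) = 0.

0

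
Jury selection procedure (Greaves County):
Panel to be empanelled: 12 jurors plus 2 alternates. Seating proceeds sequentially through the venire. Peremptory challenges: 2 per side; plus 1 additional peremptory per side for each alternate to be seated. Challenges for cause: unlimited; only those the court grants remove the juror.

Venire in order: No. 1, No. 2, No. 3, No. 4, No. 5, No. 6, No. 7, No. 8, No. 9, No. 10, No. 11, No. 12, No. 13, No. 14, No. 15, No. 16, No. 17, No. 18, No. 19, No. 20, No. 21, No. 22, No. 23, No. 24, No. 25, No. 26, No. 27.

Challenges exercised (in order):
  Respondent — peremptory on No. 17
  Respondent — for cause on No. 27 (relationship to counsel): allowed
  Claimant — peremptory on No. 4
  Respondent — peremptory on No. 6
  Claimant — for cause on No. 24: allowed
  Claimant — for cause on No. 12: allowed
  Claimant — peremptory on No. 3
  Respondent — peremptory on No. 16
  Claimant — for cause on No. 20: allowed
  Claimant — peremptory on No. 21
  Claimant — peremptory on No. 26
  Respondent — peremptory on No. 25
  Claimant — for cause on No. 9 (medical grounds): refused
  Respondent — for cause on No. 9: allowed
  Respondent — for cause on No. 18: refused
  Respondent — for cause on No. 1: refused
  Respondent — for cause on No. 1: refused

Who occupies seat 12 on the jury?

19

Removed: #3, #4, #6, #9, #12, #16, #17, #20, #21, #24, #25, #26, #27. (#1, #18 stay — for-cause denied.)
Seating in order: seats 1–12 → #1, #2, #5, #7, #8, #10, #11, #13, #14, #15, #18, #19; alternates → #22, #23.
So seat 12 is #19.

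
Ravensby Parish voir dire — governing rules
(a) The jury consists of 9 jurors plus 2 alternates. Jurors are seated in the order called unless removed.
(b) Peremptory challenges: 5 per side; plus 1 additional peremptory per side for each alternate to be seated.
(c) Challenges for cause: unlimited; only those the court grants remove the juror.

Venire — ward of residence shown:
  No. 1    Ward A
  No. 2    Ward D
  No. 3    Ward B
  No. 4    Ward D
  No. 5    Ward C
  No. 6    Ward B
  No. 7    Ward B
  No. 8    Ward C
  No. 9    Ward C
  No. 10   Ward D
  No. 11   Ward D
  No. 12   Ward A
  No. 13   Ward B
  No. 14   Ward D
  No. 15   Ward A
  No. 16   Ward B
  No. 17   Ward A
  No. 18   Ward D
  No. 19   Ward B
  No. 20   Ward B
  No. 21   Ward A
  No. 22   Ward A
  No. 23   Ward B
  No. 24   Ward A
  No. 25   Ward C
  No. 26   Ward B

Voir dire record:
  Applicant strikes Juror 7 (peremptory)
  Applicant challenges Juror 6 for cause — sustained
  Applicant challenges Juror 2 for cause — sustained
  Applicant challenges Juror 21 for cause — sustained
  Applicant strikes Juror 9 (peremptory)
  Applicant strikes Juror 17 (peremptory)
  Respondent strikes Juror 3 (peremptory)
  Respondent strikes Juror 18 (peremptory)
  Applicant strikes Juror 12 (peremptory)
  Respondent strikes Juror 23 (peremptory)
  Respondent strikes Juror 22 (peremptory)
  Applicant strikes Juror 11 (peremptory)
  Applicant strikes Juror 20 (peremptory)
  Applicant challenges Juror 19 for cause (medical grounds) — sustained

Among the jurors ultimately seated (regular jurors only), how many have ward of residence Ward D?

Removed: #2, #3, #6, #7, #9, #11, #12, #17, #18, #19, #20, #21, #22, #23.
Seated jurors 1–9: #1, #4, #5, #8, #10, #13, #14, #15, #16 (alternates #24, #25 not counted).
Of those, in Ward D: #4, #10, #14 → 3.

3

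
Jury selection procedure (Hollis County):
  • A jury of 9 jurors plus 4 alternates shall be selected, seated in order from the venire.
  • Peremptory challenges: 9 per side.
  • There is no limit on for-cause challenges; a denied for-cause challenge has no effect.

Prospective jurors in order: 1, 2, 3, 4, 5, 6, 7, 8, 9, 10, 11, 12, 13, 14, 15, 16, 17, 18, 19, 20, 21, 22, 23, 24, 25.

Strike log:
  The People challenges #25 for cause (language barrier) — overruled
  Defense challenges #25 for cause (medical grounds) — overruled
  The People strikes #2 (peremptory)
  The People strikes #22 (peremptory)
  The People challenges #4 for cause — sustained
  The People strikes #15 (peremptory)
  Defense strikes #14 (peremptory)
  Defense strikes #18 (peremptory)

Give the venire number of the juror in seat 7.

9

Removed: #2, #4, #14, #15, #18, #22. (#25 stays — for-cause denied.)
Seating in order: seats 1–9 → #1, #3, #5, #6, #7, #8, #9, #10, #11; alternates → #12, #13, #16, #17.
So seat 7 is #9.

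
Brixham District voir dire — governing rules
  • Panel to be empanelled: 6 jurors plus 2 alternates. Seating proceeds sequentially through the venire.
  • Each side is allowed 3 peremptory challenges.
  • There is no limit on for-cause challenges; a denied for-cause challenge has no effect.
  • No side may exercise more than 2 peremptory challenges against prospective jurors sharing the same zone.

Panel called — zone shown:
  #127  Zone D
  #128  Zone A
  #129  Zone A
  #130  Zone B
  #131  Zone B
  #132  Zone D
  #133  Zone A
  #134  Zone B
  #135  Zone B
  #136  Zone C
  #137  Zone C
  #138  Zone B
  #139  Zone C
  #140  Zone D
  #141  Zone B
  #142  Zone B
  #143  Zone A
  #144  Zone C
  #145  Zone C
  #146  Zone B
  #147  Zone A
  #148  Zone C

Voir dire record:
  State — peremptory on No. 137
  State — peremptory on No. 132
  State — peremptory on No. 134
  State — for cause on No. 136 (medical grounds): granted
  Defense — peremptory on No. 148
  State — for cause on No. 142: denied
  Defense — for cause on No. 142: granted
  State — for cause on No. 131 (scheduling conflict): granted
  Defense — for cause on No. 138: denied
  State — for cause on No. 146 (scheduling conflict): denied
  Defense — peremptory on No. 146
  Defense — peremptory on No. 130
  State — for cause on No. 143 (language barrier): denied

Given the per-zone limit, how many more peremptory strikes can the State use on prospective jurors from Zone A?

State peremptories so far: #137, #132, #134 — 3 of 3 used, 0 left overall.
Against Zone A: none yet — per-zone cap 2 leaves 2.
Binding limit: min(0, 2) = 0.

0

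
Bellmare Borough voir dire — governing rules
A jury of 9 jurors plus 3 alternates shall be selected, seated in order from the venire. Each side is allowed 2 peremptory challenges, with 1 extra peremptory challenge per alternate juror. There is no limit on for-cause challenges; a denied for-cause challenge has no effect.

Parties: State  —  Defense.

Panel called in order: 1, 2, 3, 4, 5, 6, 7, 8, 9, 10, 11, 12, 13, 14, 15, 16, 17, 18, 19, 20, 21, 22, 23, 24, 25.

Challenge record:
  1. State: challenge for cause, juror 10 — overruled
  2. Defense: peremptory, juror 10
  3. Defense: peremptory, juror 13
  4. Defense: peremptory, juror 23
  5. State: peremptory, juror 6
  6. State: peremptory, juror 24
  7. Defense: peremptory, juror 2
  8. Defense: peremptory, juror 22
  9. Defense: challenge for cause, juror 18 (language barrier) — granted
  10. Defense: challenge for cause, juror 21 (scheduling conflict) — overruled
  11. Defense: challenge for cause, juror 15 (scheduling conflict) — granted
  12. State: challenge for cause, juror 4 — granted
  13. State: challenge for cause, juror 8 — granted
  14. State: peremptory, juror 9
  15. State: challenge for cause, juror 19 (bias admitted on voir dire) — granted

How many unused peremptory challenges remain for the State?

2

State allotment: 2 base + 1 × 3 alternates = 5.
State peremptories used: #6, #24, #9 — 3 (for-cause on #10, #4, #8, #19 don't count).
Remaining: 5 − 3 = 2.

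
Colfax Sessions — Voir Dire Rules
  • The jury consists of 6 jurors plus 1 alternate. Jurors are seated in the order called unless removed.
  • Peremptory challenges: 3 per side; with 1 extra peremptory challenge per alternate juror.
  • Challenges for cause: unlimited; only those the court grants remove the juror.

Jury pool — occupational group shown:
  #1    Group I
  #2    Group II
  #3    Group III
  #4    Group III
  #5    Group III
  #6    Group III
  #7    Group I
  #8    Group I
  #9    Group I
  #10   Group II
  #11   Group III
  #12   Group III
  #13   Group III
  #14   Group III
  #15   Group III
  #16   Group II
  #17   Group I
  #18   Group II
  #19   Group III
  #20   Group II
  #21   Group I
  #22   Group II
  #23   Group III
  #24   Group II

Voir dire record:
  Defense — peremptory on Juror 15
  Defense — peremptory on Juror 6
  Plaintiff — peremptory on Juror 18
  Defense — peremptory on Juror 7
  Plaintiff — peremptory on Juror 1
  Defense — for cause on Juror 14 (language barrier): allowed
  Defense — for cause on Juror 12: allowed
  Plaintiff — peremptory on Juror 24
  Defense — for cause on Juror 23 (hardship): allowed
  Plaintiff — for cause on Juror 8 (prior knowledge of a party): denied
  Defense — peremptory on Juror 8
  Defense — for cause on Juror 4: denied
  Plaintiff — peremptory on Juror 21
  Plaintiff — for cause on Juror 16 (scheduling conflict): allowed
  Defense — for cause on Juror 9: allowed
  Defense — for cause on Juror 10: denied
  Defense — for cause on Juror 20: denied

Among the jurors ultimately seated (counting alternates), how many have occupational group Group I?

Removed: #1, #6, #7, #8, #9, #12, #14, #15, #16, #18, #21, #23, #24.
Seated (7 incl. alternates): #2, #3, #4, #5, #10, #11, #13.
None of those are in Group I → 0.

0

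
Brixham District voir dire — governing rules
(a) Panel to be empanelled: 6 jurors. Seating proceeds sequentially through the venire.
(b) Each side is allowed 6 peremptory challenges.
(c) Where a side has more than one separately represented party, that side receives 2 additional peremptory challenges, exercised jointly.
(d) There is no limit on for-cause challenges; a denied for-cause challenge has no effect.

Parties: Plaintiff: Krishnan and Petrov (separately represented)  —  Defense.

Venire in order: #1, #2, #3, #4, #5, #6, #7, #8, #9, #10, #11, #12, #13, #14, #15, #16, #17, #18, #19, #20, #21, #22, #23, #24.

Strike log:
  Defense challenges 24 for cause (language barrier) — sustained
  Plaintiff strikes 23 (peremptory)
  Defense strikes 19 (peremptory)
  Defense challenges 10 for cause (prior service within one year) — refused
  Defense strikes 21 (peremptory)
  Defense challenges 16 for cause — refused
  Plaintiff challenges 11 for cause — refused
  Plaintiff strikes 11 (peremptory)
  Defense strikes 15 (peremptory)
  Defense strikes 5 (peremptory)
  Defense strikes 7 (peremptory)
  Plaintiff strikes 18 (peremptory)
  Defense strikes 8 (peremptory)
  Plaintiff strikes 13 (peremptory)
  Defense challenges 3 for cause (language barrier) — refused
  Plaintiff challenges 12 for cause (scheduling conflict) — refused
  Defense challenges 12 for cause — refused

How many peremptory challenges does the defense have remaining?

0

Defense allotment: 6.
Defense peremptories used: #19, #21, #15, #5, #7, #8 — 6 (for-cause on #24, #10, #16, #3, #12 don't count).
Remaining: 6 − 6 = 0.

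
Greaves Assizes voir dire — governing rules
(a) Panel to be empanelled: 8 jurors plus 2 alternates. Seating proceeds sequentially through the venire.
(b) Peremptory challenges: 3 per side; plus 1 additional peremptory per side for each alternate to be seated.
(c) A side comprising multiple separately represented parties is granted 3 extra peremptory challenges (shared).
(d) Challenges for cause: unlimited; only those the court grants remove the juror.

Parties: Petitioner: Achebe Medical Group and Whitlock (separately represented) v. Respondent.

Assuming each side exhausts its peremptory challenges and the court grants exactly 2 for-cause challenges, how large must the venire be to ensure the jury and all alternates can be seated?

Seats to fill: 8 + 2 alternates = 10.
Peremptories — Petitioner: 3 + 1×2 + 3 = 8; Respondent: 3 + 1×2 = 5; total 13.
For-cause removals: 2.
Minimum venire: 10 + 13 + 2 = 25.

25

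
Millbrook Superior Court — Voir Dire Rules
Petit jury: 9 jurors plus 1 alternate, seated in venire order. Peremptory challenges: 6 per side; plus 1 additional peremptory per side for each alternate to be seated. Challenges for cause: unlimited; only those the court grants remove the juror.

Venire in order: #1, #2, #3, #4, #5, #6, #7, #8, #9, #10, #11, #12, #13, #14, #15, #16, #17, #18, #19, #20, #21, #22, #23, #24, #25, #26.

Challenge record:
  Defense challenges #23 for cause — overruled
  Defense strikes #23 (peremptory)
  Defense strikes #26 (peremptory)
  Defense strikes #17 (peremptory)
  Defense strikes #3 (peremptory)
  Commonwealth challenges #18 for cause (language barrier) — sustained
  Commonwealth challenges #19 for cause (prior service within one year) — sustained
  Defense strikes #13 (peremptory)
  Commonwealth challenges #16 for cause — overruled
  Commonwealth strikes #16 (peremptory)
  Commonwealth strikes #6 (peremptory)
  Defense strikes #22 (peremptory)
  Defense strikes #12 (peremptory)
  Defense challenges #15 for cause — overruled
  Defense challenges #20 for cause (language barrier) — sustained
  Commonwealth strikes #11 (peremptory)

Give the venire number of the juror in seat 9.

14

Removed: #3, #6, #11, #12, #13, #16, #17, #18, #19, #20, #22, #23, #26. (#15 stays — for-cause denied.)
Seating in order: seats 1–9 → #1, #2, #4, #5, #7, #8, #9, #10, #14; alternates → #15.
So seat 9 is #14.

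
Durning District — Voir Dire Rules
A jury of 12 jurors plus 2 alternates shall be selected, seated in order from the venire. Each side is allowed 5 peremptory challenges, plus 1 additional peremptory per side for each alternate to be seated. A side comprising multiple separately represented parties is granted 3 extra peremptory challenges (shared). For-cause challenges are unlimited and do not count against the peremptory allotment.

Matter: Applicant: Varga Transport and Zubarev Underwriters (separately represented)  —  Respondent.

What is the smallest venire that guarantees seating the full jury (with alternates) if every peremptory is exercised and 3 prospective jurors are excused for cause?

34

Seats to fill: 12 + 2 alternates = 14.
Peremptories — Applicant: 5 + 1×2 + 3 = 10; Respondent: 5 + 1×2 = 7; total 17.
For-cause removals: 3.
Minimum venire: 14 + 17 + 3 = 34.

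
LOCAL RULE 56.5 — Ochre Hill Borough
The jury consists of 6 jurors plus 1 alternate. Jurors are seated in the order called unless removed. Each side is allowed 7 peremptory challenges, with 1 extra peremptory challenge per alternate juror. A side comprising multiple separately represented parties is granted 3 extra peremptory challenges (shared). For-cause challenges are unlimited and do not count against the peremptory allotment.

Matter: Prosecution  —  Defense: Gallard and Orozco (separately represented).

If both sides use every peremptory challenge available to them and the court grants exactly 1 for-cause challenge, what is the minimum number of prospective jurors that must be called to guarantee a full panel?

27

Seats to fill: 6 + 1 alternates = 7.
Peremptories — Prosecution: 7 + 1×1 = 8; Defense: 7 + 1×1 + 3 = 11; total 19.
For-cause removals: 1.
Minimum venire: 7 + 19 + 1 = 27.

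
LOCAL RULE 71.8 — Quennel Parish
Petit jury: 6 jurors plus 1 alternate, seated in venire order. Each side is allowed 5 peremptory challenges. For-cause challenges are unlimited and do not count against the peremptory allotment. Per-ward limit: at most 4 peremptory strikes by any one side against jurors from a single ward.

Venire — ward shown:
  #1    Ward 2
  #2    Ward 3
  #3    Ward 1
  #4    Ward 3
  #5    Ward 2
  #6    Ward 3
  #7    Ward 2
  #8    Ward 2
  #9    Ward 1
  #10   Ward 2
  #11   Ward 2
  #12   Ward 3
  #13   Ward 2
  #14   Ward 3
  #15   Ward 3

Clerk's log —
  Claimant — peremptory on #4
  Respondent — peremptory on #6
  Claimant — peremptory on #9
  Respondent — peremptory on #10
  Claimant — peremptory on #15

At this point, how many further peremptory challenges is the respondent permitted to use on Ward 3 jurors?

3

Respondent peremptories so far: #6, #10 — 2 of 5 used, 3 left overall.
Against Ward 3: #6 — 1 used; per-ward cap 4 leaves 3.
Binding limit: min(3, 3) = 3.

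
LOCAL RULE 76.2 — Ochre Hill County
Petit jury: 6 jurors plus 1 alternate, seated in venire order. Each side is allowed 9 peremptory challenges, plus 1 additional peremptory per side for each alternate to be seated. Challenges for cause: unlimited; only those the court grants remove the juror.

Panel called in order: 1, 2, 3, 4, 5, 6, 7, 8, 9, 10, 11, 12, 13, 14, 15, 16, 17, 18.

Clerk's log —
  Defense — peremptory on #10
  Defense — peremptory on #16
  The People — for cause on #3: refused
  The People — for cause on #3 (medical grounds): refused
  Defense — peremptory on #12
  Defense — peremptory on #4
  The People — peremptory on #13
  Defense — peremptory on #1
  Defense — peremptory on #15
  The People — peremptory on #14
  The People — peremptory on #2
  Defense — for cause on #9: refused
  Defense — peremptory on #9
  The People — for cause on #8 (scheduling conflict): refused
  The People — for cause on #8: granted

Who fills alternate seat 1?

18

Removed: #1, #2, #4, #8, #9, #10, #12, #13, #14, #15, #16. (#3 stays — for-cause denied.)
Seating in order: seats 1–6 → #3, #5, #6, #7, #11, #17; alternates → #18.
So alternate 1 is #18.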